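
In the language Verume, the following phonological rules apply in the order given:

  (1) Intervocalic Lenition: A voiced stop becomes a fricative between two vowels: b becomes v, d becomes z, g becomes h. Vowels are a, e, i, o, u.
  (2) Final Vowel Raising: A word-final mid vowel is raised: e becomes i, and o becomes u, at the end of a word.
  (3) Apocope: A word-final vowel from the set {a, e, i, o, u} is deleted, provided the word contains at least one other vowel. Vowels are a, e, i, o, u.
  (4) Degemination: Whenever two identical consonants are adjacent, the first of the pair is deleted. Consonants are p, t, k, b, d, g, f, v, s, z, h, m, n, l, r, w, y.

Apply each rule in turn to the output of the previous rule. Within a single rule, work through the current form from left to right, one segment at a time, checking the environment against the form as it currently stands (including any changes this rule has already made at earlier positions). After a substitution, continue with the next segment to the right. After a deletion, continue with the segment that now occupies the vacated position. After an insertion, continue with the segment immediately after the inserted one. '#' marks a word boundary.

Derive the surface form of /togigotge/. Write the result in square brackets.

[tohihotg]

(1) Intervocalic Lenition: [togigotge] → [tohihotge]
(2) Final Vowel Raising: [tohihotge] → [tohihotgi]
(3) Apocope: [tohihotgi] → [tohihotg]
(4) Degemination: no change — [tohihotg]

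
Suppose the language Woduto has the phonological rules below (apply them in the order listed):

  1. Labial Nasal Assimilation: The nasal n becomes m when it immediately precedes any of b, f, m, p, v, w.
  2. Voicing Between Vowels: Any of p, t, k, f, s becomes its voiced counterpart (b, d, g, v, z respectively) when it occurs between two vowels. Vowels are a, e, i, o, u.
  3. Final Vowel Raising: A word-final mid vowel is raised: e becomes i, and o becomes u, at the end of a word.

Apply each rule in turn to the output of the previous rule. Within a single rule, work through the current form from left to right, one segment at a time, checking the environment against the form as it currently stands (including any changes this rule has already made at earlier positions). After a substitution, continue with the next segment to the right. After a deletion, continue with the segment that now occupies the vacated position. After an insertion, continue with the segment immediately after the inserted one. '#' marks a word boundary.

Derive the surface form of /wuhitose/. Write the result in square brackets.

[wuhidozi]

1 Labial Nasal Assimilation: no change — [wuhitose]
2 Voicing Between Vowels: [wuhitose] → [wuhidoze]
3 Final Vowel Raising: [wuhidoze] → [wuhidozi]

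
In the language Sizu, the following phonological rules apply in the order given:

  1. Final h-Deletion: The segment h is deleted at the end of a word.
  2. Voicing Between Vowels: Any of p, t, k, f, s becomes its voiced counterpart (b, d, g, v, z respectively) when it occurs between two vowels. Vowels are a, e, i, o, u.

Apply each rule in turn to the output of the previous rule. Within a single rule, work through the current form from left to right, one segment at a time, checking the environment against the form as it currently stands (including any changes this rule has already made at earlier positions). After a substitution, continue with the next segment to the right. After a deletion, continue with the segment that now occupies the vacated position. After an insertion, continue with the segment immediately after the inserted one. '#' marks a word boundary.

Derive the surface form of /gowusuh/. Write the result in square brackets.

1 Final h-Deletion: [gowusuh] → [gowusu]
2 Voicing Between Vowels: [gowusu] → [gowuzu]

[gowuzu]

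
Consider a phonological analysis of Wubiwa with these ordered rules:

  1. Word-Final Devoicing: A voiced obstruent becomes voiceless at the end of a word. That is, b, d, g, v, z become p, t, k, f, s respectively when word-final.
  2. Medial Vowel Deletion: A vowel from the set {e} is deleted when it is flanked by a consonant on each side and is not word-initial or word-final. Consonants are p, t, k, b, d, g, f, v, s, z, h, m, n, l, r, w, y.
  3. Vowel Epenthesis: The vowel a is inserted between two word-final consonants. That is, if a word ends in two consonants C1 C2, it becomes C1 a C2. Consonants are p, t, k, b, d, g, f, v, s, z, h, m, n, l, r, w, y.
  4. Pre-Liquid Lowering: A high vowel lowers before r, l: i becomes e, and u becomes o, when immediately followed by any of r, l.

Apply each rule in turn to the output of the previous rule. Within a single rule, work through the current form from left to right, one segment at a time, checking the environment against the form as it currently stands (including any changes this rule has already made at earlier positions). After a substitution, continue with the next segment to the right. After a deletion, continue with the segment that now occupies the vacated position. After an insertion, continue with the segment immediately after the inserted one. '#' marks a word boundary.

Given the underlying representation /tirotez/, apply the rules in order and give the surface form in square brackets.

[terotas]

1 Word-Final Devoicing: [tirotez] → [tirotes]
2 Medial Vowel Deletion: [tirotes] → [tirots]
3 Vowel Epenthesis: [tirots] → [tirotas]
4 Pre-Liquid Lowering: [tirotas] → [terotas]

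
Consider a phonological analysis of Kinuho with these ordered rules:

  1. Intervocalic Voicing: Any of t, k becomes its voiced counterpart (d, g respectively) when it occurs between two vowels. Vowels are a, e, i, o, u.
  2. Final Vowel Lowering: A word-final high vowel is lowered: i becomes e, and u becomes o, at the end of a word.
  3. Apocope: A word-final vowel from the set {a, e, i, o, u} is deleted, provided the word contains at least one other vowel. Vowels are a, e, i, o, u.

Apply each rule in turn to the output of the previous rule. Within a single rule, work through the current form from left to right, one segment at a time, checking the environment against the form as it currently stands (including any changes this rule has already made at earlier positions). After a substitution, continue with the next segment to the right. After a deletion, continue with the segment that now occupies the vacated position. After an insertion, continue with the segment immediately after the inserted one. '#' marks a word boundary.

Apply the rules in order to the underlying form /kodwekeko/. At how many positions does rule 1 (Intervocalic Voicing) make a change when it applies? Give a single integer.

2

1 Intervocalic Voicing: [kodwekeko] → [kodwegego]
2 Final Vowel Lowering: no change — [kodwegego]
3 Apocope: [kodwegego] → [kodwegeg]
Rule 1 changed 2 position(s).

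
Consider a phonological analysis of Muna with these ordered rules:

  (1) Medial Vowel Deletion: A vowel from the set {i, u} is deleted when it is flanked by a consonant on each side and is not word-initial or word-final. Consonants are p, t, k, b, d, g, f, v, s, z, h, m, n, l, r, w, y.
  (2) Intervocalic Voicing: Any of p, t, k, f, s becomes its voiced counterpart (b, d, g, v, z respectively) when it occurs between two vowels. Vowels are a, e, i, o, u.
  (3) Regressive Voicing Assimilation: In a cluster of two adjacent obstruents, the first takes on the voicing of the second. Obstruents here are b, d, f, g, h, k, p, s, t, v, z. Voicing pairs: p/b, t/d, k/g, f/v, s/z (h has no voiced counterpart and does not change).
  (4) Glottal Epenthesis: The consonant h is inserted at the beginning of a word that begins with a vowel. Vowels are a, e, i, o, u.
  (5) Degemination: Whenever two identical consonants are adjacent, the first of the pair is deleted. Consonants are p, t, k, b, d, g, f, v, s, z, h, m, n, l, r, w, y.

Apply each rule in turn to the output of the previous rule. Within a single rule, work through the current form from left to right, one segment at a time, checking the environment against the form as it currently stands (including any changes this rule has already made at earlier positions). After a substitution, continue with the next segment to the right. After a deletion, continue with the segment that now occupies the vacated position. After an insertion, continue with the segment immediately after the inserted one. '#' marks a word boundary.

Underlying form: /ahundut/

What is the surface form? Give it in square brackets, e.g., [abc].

[hahnt]

(1) Medial Vowel Deletion: [ahundut] → [ahndt]
(2) Intervocalic Voicing: no change — [ahndt]
(3) Regressive Voicing Assimilation: [ahndt] → [ahntt]
(4) Glottal Epenthesis: [ahntt] → [hahntt]
(5) Degemination: [hahntt] → [hahnt]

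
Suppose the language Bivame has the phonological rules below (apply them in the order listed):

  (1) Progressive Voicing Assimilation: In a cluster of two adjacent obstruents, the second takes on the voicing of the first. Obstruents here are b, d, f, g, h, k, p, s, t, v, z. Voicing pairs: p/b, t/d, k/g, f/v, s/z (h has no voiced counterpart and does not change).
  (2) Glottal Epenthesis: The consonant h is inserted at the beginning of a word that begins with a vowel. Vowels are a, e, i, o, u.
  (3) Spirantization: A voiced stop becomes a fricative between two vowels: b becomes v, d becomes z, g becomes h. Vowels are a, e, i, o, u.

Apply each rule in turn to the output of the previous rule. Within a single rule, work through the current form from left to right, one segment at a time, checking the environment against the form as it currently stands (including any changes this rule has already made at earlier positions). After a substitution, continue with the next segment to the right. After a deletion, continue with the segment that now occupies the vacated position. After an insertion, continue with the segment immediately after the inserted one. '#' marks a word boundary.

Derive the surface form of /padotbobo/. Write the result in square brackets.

(1) Progressive Voicing Assimilation: [padotbobo] → [padotpobo]
(2) Glottal Epenthesis: no change — [padotpobo]
(3) Spirantization: [padotpobo] → [pazotpovo]

[pazotpovo]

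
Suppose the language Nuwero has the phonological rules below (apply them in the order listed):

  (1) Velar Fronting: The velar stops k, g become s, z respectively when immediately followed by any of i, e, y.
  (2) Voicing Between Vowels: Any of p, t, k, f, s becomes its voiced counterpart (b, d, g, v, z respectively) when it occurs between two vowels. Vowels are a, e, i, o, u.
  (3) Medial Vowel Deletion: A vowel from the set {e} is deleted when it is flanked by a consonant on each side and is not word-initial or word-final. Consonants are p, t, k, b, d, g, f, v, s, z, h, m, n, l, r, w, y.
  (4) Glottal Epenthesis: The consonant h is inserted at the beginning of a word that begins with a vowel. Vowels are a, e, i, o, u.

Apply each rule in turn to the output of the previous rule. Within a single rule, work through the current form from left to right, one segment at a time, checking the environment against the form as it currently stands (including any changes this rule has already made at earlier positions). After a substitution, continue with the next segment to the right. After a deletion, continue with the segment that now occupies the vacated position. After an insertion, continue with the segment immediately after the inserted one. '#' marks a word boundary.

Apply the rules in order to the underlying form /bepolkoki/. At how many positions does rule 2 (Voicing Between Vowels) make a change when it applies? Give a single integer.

2

(1) Velar Fronting: [bepolkoki] → [bepolkosi]
(2) Voicing Between Vowels: [bepolkosi] → [bebolkozi]
(3) Medial Vowel Deletion: [bebolkozi] → [bbolkozi]
(4) Glottal Epenthesis: no change — [bbolkozi]
Rule 2 changed 2 position(s).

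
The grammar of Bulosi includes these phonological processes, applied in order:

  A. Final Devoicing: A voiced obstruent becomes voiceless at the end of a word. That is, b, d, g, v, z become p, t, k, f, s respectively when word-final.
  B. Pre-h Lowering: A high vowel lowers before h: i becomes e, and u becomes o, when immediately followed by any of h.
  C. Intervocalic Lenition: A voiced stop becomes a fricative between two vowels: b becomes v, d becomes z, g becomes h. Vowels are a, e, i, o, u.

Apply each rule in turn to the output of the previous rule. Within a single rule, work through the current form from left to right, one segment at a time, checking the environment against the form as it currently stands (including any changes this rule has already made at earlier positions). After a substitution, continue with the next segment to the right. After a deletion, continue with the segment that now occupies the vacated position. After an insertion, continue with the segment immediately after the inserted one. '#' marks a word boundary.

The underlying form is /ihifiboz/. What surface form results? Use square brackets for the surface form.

A Final Devoicing: [ihifiboz] → [ihifibos]
B Pre-h Lowering: [ihifibos] → [ehifibos]
C Intervocalic Lenition: [ehifibos] → [ehifivos]

[ehifivos]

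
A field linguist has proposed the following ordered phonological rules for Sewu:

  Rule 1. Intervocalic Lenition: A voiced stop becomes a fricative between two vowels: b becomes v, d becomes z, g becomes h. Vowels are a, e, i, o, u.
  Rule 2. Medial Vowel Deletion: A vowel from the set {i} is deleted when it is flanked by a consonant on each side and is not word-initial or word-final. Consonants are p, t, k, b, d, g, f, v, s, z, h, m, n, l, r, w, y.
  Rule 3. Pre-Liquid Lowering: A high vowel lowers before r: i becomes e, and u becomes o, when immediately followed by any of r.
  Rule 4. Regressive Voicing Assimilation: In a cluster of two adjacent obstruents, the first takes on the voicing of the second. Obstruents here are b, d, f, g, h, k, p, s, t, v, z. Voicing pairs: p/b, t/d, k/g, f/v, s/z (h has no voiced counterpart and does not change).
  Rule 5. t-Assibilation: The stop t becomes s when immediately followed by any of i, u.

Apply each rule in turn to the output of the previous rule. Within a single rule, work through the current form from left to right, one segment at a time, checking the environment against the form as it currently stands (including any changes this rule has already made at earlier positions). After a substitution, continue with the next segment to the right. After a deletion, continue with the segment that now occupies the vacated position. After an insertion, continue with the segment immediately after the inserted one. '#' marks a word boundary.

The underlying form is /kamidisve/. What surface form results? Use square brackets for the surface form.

[kamszve]

Rule 1 Intervocalic Lenition: [kamidisve] → [kamizisve]
Rule 2 Medial Vowel Deletion: [kamizisve] → [kamzsve]
Rule 3 Pre-Liquid Lowering: no change — [kamzsve]
Rule 4 Regressive Voicing Assimilation: [kamzsve] → [kamszve]
Rule 5 t-Assibilation: no change — [kamszve]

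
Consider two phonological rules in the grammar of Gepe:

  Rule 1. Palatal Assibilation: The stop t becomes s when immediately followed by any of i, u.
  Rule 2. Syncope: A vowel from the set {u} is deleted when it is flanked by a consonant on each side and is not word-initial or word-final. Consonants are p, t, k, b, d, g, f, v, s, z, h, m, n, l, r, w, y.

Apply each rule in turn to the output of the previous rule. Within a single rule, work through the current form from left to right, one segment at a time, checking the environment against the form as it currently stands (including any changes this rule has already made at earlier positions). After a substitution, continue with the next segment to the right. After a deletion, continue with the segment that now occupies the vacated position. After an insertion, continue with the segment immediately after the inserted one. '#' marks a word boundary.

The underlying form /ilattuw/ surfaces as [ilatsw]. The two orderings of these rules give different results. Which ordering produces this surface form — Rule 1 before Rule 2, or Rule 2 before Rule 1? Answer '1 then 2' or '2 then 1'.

Order 1 then 2:
  1 Palatal Assibilation: [ilattuw] → [ilatsuw]
  2 Syncope: [ilatsuw] → [ilatsw]
  result: [ilatsw]
Order 2 then 1:
  2 Syncope: [ilattuw] → [ilattw]
  1 Palatal Assibilation: no change — [ilattw]
  result: [ilattw]

1 then 2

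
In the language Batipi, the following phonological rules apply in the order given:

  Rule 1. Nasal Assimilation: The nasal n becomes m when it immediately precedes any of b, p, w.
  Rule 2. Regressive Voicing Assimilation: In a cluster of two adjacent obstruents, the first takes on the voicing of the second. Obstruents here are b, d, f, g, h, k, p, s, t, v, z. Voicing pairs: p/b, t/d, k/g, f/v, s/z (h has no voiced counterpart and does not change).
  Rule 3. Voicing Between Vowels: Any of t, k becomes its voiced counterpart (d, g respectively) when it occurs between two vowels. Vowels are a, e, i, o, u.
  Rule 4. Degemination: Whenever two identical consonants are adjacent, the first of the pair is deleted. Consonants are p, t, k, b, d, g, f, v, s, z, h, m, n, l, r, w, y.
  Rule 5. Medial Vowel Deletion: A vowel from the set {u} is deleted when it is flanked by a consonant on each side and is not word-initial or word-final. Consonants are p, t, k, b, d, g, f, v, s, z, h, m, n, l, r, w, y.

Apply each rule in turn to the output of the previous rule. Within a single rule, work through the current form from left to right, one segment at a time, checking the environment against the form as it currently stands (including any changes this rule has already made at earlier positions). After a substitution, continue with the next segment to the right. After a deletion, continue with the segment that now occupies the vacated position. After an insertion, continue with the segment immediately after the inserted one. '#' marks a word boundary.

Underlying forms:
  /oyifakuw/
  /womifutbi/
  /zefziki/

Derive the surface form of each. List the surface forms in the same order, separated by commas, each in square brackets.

[oyifagw], [womifdbi], [zevzigi]

/oyifakuw/:
  Rule 1 Nasal Assimilation: no change — [oyifakuw]
  Rule 2 Regressive Voicing Assimilation: no change — [oyifakuw]
  Rule 3 Voicing Between Vowels: [oyifakuw] → [oyifaguw]
  Rule 4 Degemination: no change — [oyifaguw]
  Rule 5 Medial Vowel Deletion: [oyifaguw] → [oyifagw]
/womifutbi/:
  Rule 1 Nasal Assimilation: no change — [womifutbi]
  Rule 2 Regressive Voicing Assimilation: [womifutbi] → [womifudbi]
  Rule 3 Voicing Between Vowels: no change — [womifudbi]
  Rule 4 Degemination: no change — [womifudbi]
  Rule 5 Medial Vowel Deletion: [womifudbi] → [womifdbi]
/zefziki/:
  Rule 1 Nasal Assimilation: no change — [zefziki]
  Rule 2 Regressive Voicing Assimilation: [zefziki] → [zevziki]
  Rule 3 Voicing Between Vowels: [zevziki] → [zevzigi]
  Rule 4 Degemination: no change — [zevzigi]
  Rule 5 Medial Vowel Deletion: no change — [zevzigi]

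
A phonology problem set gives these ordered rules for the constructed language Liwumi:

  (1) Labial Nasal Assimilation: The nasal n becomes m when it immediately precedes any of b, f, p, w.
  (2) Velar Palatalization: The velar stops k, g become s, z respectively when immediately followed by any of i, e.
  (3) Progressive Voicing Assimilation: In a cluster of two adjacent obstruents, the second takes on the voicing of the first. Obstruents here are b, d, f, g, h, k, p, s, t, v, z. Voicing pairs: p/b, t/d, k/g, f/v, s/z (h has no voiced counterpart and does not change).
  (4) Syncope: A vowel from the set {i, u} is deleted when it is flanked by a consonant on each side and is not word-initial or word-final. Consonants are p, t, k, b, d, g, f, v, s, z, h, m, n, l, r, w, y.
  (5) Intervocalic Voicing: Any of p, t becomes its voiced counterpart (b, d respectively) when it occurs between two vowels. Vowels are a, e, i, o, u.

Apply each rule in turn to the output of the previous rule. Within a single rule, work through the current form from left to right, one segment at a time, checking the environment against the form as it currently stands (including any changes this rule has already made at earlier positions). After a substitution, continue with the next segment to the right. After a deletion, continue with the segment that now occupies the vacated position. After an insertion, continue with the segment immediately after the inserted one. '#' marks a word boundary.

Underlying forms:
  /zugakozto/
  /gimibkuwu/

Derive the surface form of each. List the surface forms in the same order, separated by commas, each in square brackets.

[zgakozdo], [zmbgwu]

/zugakozto/:
  (1) Labial Nasal Assimilation: no change — [zugakozto]
  (2) Velar Palatalization: no change — [zugakozto]
  (3) Progressive Voicing Assimilation: [zugakozto] → [zugakozdo]
  (4) Syncope: [zugakozdo] → [zgakozdo]
  (5) Intervocalic Voicing: no change — [zgakozdo]
/gimibkuwu/:
  (1) Labial Nasal Assimilation: no change — [gimibkuwu]
  (2) Velar Palatalization: [gimibkuwu] → [zimibkuwu]
  (3) Progressive Voicing Assimilation: [zimibkuwu] → [zimibguwu]
  (4) Syncope: [zimibguwu] → [zmbgwu]
  (5) Intervocalic Voicing: no change — [zmbgwu]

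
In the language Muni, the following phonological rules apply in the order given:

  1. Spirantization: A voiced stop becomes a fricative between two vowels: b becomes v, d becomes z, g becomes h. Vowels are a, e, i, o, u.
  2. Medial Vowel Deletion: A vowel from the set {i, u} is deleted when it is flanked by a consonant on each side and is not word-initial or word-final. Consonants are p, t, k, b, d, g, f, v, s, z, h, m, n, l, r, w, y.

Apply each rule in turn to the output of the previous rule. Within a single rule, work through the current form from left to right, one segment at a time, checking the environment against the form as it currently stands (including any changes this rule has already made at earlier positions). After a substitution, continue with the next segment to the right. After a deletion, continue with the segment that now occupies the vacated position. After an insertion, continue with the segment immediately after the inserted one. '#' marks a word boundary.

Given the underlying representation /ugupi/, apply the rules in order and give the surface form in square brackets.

[uhpi]

1 Spirantization: [ugupi] → [uhupi]
2 Medial Vowel Deletion: [uhupi] → [uhpi]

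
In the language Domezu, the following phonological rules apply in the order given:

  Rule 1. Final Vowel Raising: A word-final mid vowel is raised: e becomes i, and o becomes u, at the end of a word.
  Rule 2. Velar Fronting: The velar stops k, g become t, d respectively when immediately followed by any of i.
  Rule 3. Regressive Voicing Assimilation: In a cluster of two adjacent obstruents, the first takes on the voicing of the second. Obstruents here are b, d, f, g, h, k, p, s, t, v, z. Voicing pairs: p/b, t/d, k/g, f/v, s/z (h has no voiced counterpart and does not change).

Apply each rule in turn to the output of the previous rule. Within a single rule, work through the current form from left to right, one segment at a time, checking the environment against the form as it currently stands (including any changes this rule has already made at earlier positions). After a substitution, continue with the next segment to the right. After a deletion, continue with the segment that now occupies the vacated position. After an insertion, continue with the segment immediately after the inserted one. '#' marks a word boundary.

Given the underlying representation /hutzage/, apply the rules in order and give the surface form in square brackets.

Rule 1 Final Vowel Raising: [hutzage] → [hutzagi]
Rule 2 Velar Fronting: [hutzagi] → [hutzadi]
Rule 3 Regressive Voicing Assimilation: [hutzadi] → [hudzadi]

[hudzadi]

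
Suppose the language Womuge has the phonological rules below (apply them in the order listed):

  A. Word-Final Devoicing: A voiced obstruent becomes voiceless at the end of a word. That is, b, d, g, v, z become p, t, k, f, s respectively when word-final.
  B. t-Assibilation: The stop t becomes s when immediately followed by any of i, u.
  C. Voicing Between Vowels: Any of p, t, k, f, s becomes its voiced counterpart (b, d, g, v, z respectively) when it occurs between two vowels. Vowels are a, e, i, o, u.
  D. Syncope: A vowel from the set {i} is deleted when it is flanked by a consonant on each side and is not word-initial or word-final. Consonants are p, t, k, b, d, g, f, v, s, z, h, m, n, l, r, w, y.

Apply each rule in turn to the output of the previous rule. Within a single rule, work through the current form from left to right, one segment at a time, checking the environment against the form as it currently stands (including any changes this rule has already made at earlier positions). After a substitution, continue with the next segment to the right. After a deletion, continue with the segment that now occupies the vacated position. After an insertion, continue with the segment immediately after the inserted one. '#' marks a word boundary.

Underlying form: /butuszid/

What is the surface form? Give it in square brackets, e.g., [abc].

A Word-Final Devoicing: [butuszid] → [butuszit]
B t-Assibilation: [butuszit] → [bususzit]
C Voicing Between Vowels: [bususzit] → [buzuszit]
D Syncope: [buzuszit] → [buzuszt]

[buzuszt]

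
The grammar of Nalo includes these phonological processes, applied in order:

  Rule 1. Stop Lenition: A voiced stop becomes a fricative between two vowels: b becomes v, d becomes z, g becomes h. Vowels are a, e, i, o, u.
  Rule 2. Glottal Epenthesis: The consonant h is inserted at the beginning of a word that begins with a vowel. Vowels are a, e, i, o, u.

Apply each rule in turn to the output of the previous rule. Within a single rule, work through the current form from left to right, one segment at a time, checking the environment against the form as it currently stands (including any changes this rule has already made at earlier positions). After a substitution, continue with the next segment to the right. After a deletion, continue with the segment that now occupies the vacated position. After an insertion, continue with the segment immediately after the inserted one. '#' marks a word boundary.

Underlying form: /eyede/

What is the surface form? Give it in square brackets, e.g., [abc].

[heyeze]

Rule 1 Stop Lenition: [eyede] → [eyeze]
Rule 2 Glottal Epenthesis: [eyeze] → [heyeze]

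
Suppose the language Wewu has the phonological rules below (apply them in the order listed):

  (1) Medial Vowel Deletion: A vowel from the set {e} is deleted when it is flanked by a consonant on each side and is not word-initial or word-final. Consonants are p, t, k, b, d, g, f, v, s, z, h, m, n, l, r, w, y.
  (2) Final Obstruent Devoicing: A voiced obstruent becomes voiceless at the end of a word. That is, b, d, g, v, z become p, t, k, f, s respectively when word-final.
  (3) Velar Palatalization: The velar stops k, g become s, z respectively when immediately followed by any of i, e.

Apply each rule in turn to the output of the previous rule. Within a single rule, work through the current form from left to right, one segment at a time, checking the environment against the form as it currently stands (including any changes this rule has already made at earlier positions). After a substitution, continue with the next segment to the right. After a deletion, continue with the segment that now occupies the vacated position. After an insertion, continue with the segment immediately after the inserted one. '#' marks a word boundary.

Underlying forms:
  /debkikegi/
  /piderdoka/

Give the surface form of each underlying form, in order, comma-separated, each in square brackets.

[dbsikzi], [pidrdoka]

/debkikegi/:
  (1) Medial Vowel Deletion: [debkikegi] → [dbkikgi]
  (2) Final Obstruent Devoicing: no change — [dbkikgi]
  (3) Velar Palatalization: [dbkikgi] → [dbsikzi]
/piderdoka/:
  (1) Medial Vowel Deletion: [piderdoka] → [pidrdoka]
  (2) Final Obstruent Devoicing: no change — [pidrdoka]
  (3) Velar Palatalization: no change — [pidrdoka]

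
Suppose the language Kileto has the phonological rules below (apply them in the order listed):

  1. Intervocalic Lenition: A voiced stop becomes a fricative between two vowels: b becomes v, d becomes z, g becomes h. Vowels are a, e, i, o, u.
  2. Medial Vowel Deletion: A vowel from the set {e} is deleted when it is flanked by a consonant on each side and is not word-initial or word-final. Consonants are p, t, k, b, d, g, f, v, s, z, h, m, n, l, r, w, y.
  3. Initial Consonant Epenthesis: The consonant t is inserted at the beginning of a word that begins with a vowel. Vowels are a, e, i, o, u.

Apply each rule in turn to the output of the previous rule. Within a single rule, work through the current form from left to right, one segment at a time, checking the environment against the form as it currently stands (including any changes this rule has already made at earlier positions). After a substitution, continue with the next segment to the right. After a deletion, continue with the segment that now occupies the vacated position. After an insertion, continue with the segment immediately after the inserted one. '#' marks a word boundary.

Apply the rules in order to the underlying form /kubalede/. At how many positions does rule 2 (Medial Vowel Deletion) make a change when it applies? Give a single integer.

1 Intervocalic Lenition: [kubalede] → [kuvaleze]
2 Medial Vowel Deletion: [kuvaleze] → [kuvalze]
3 Initial Consonant Epenthesis: no change — [kuvalze]
Rule 2 changed 1 position(s).

1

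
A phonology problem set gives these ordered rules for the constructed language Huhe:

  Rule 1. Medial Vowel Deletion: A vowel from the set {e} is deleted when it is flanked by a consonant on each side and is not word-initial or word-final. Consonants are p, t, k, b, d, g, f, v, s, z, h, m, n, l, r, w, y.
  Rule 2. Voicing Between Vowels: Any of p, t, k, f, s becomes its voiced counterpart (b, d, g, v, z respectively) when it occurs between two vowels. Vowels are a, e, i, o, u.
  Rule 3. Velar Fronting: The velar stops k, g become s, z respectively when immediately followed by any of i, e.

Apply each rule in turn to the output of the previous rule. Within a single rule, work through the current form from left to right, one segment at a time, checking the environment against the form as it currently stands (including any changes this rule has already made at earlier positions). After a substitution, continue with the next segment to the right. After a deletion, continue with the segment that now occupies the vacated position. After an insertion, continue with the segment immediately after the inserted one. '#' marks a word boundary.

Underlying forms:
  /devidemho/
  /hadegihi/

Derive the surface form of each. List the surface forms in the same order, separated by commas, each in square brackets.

[dvidmho], [hadzihi]

/devidemho/:
  Rule 1 Medial Vowel Deletion: [devidemho] → [dvidmho]
  Rule 2 Voicing Between Vowels: no change — [dvidmho]
  Rule 3 Velar Fronting: no change — [dvidmho]
/hadegihi/:
  Rule 1 Medial Vowel Deletion: [hadegihi] → [hadgihi]
  Rule 2 Voicing Between Vowels: no change — [hadgihi]
  Rule 3 Velar Fronting: [hadgihi] → [hadzihi]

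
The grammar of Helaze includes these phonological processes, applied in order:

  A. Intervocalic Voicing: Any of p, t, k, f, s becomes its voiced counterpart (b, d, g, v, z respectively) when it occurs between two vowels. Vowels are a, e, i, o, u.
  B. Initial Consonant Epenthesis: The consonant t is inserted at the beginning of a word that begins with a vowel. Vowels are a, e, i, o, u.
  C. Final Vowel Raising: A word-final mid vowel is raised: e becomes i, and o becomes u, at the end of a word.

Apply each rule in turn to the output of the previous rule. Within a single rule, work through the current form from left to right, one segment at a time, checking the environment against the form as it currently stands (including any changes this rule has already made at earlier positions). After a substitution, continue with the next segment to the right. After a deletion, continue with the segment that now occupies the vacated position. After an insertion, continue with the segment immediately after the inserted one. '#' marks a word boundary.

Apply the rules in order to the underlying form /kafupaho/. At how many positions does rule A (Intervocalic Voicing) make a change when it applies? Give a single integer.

A Intervocalic Voicing: [kafupaho] → [kavubaho]
B Initial Consonant Epenthesis: no change — [kavubaho]
C Final Vowel Raising: [kavubaho] → [kavubahu]
Rule A changed 2 position(s).

2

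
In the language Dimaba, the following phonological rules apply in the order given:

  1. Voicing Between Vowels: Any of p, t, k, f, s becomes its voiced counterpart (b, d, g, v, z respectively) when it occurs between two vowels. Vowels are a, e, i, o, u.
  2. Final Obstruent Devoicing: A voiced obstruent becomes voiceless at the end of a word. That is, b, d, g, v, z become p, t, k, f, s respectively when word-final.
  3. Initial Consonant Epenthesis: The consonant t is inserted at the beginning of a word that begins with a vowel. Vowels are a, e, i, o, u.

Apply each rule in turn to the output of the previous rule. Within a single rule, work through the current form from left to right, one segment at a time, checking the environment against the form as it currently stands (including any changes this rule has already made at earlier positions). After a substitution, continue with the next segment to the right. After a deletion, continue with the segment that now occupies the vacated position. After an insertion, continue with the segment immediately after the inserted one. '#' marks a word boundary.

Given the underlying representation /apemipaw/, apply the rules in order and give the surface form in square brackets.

1 Voicing Between Vowels: [apemipaw] → [abemibaw]
2 Final Obstruent Devoicing: no change — [abemibaw]
3 Initial Consonant Epenthesis: [abemibaw] → [tabemibaw]

[tabemibaw]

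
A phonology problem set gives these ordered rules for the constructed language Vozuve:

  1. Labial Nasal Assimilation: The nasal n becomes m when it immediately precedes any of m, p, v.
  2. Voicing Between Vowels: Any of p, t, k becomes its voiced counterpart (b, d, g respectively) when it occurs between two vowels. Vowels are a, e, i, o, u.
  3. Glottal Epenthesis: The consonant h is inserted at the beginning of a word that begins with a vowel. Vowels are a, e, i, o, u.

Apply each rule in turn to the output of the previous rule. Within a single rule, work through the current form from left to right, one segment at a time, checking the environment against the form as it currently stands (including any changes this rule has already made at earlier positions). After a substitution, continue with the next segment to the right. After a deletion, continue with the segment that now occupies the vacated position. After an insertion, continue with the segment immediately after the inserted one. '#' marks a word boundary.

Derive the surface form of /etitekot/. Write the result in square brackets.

[hedidegot]

1 Labial Nasal Assimilation: no change — [etitekot]
2 Voicing Between Vowels: [etitekot] → [edidegot]
3 Glottal Epenthesis: [edidegot] → [hedidegot]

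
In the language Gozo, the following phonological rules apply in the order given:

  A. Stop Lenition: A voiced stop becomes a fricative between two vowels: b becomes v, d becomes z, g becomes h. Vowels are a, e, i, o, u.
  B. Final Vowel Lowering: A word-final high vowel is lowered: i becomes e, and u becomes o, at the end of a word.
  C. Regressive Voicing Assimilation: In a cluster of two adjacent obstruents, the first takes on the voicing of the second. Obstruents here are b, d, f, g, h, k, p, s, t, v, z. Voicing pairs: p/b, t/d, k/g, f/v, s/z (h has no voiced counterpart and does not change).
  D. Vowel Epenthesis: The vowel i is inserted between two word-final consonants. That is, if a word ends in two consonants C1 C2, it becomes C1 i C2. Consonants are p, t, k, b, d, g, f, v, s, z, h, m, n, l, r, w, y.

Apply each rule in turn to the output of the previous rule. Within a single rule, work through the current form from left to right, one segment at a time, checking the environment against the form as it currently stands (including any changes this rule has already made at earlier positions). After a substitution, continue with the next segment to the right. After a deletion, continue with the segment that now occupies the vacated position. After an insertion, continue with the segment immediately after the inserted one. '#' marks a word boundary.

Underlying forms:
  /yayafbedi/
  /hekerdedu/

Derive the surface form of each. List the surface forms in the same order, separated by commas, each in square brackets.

/yayafbedi/:
  A Stop Lenition: [yayafbedi] → [yayafbezi]
  B Final Vowel Lowering: [yayafbezi] → [yayafbeze]
  C Regressive Voicing Assimilation: [yayafbeze] → [yayavbeze]
  D Vowel Epenthesis: no change — [yayavbeze]
/hekerdedu/:
  A Stop Lenition: [hekerdedu] → [hekerdezu]
  B Final Vowel Lowering: [hekerdezu] → [hekerdezo]
  C Regressive Voicing Assimilation: no change — [hekerdezo]
  D Vowel Epenthesis: no change — [hekerdezo]

[yayavbeze], [hekerdezo]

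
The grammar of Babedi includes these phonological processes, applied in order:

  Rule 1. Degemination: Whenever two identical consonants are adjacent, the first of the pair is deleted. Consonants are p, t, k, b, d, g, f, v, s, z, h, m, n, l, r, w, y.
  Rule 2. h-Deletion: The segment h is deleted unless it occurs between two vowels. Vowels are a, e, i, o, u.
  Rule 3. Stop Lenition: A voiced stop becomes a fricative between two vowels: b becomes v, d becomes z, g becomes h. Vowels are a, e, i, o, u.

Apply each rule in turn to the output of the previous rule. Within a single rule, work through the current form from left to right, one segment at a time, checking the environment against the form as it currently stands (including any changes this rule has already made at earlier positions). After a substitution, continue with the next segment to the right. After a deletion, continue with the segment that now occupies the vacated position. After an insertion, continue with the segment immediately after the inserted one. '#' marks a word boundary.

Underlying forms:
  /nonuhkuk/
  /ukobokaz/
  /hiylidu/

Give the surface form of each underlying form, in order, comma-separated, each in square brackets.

/nonuhkuk/:
  Rule 1 Degemination: no change — [nonuhkuk]
  Rule 2 h-Deletion: [nonuhkuk] → [nonukuk]
  Rule 3 Stop Lenition: no change — [nonukuk]
/ukobokaz/:
  Rule 1 Degemination: no change — [ukobokaz]
  Rule 2 h-Deletion: no change — [ukobokaz]
  Rule 3 Stop Lenition: [ukobokaz] → [ukovokaz]
/hiylidu/:
  Rule 1 Degemination: no change — [hiylidu]
  Rule 2 h-Deletion: [hiylidu] → [iylidu]
  Rule 3 Stop Lenition: [iylidu] → [iylizu]

[nonukuk], [ukovokaz], [iylizu]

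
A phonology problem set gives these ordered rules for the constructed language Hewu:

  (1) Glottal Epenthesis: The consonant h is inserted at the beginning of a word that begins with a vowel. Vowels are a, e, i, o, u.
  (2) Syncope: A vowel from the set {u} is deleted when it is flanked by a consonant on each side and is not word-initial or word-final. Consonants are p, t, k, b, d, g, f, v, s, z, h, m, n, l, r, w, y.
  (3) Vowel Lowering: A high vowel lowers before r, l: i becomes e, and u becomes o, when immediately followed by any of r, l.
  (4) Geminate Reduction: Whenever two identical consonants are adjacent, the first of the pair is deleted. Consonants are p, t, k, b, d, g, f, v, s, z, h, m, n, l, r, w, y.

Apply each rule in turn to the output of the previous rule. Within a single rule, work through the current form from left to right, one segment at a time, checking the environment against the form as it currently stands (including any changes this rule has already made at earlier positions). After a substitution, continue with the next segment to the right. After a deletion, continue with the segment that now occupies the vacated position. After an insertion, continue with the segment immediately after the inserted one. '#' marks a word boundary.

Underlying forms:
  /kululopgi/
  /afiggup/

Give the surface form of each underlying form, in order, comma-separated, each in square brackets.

/kululopgi/:
  (1) Glottal Epenthesis: no change — [kululopgi]
  (2) Syncope: [kululopgi] → [kllopgi]
  (3) Vowel Lowering: no change — [kllopgi]
  (4) Geminate Reduction: [kllopgi] → [klopgi]
/afiggup/:
  (1) Glottal Epenthesis: [afiggup] → [hafiggup]
  (2) Syncope: [hafiggup] → [hafiggp]
  (3) Vowel Lowering: no change — [hafiggp]
  (4) Geminate Reduction: [hafiggp] → [hafigp]

[klopgi], [hafigp]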